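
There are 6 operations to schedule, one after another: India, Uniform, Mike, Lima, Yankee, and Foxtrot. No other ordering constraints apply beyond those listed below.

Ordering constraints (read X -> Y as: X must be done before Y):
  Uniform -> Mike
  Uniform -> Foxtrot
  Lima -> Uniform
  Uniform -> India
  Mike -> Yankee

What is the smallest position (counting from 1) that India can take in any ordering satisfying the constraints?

Working backwards through the constraints from India, its full set of required predecessors is Uniform, Lima — 2 of them.
So at minimum 2 operations come before India, putting India no earlier than position 3. That position is achievable by scheduling exactly those predecessors first.

3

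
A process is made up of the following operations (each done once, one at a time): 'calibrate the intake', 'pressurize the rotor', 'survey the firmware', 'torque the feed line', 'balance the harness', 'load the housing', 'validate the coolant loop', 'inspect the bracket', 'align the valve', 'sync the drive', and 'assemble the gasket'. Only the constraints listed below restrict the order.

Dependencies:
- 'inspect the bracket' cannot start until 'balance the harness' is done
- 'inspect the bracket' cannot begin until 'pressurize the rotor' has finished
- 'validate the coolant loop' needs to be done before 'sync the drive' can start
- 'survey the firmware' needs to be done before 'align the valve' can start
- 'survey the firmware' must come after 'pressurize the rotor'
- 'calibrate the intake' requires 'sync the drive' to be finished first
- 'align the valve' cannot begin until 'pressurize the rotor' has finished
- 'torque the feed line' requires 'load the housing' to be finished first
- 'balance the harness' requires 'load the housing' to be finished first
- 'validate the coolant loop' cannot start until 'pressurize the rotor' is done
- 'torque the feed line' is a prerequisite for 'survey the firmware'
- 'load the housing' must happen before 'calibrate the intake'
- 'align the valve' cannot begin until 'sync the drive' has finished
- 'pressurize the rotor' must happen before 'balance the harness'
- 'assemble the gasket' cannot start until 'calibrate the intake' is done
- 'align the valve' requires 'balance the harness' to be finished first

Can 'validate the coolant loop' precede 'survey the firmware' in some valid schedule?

Nothing in the constraints forces 'survey the firmware' before 'validate the coolant loop' — there is no chain from 'survey the firmware' to 'validate the coolant loop'.
That means at least one valid schedule has 'validate the coolant loop' before 'survey the firmware'.

Yes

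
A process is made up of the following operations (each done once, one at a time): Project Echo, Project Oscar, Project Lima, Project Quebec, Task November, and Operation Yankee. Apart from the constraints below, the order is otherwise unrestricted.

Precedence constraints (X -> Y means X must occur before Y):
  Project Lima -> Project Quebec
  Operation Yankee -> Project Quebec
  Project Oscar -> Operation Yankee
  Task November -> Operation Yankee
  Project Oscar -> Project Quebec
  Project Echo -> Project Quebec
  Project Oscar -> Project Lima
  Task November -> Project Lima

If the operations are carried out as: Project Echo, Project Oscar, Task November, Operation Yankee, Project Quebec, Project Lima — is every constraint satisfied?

The sequence places Project Quebec ahead of Project Lima.
Since Project Lima is required before Project Quebec, the ordering is invalid.

No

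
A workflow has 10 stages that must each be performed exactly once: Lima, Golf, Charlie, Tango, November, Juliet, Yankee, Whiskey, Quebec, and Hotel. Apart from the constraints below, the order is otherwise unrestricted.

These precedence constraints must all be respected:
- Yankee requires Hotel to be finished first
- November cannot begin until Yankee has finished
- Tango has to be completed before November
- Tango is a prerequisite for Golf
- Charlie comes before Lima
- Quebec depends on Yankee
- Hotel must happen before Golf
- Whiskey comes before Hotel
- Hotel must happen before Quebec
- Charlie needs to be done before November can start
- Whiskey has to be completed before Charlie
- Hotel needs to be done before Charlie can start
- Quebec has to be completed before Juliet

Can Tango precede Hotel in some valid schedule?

Nothing in the constraints forces Hotel before Tango — there is no chain from Hotel to Tango.
That means at least one valid schedule has Tango before Hotel.

Yes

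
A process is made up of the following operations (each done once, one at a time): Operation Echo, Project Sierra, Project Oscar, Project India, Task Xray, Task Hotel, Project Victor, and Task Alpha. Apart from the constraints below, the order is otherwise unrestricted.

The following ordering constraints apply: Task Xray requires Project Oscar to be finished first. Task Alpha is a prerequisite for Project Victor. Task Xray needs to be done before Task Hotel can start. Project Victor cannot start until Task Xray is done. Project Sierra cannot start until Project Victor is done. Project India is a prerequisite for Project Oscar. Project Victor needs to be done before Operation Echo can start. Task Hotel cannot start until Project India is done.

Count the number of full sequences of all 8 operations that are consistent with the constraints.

2 operations have no prerequisites (Project India, Task Alpha), so any of them could come first.
Systematically extending each partial ordering one operation at a time and counting, there are 34 complete orderings.

34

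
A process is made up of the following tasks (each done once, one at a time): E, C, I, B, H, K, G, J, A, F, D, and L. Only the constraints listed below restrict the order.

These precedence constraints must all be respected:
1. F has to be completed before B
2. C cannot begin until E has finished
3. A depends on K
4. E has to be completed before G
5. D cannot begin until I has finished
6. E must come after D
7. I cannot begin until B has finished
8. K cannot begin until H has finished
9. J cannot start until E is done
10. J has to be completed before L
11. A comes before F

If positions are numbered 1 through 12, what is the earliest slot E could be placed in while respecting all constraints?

8

Every task that must precede E has to come before it. Tracing all chains that end at E, those tasks are: I, B, H, K, A, F, D — 7 in total.
So at minimum 7 tasks come before E, putting E no earlier than position 8. That position is achievable by scheduling exactly those predecessors first.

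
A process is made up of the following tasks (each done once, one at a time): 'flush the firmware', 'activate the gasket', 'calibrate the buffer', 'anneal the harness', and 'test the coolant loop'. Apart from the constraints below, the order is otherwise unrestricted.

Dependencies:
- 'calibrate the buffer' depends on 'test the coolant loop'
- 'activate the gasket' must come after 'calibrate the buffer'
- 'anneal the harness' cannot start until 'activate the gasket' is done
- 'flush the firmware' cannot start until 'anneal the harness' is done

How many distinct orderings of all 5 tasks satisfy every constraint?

'test the coolant loop' is the only task with nothing required before it, so every ordering starts there.
Continuing from there, at each step only one task has all its prerequisites placed, so the ordering is fully determined — there is exactly 1.

1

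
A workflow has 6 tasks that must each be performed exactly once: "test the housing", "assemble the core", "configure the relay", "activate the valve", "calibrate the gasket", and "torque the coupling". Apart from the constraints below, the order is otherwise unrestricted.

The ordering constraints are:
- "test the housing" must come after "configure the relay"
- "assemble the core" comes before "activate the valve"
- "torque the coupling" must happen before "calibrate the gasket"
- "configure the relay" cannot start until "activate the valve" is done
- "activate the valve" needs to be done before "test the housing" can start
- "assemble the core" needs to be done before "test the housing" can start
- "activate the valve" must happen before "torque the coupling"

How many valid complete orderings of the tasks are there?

6

Only "assemble the core" has no prerequisites, so it must go first.
Counting all ways to extend the partial order to a total order gives 6.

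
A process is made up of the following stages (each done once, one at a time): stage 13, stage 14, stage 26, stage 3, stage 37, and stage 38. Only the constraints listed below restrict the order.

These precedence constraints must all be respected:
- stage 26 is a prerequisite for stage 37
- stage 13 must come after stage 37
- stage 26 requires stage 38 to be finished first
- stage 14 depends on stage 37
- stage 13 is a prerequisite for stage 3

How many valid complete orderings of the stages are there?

Stage 38 is the only stage with nothing required before it, so every ordering starts there.
Counting all ways to extend the partial order to a total order gives 3.

3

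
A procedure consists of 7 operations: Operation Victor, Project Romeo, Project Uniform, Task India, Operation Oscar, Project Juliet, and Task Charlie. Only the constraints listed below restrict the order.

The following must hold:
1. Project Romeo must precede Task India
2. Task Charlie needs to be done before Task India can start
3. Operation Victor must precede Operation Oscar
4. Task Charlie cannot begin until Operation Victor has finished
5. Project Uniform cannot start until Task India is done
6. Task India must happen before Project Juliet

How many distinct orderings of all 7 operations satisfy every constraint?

2 operations have no prerequisites (Operation Victor, Project Romeo), so any of them could come first.
Enumerating by repeatedly choosing an available operation (one whose prerequisites are all placed) gives 34 distinct complete orderings.

34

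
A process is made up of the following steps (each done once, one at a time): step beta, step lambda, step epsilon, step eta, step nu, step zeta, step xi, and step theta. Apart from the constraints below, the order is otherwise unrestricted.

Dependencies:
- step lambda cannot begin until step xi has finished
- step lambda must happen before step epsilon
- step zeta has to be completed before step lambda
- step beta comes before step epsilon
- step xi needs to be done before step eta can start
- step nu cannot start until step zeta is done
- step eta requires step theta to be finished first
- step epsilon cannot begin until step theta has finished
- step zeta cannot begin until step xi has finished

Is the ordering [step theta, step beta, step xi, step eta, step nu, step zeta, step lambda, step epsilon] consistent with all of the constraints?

No

Here step zeta comes after step nu.
Since step zeta is required before step nu, the ordering is invalid.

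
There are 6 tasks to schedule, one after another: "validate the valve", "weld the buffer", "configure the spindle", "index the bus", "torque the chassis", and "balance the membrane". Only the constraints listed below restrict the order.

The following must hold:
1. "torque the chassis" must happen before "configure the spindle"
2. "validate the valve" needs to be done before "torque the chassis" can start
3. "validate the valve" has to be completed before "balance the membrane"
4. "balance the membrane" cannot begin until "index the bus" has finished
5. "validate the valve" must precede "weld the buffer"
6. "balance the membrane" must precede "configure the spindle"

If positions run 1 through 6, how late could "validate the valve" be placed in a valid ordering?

Following every chain forward from "validate the valve", the tasks that must come later are "weld the buffer", "configure the spindle", "torque the chassis", "balance the membrane" — 4 of them.
So at least 4 tasks follow "validate the valve", putting "validate the valve" no later than position 2. That position is achievable by scheduling everything else first.

2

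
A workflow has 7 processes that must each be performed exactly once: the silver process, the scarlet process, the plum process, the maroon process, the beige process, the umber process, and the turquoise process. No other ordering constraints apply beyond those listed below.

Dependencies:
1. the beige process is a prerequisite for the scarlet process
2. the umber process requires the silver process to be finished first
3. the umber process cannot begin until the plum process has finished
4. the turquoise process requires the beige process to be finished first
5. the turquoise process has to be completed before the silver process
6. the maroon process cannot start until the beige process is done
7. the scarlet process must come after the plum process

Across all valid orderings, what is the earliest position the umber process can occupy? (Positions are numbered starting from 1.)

5

Every process that must precede the umber process has to come before it. Tracing all chains that end at the umber process, those processes are: the silver process, the plum process, the beige process, the turquoise process — 4 in total.
With 4 mandatory predecessors, the earliest the umber process can sit is position 4+1 = 5, and placing just those 4 first achieves it.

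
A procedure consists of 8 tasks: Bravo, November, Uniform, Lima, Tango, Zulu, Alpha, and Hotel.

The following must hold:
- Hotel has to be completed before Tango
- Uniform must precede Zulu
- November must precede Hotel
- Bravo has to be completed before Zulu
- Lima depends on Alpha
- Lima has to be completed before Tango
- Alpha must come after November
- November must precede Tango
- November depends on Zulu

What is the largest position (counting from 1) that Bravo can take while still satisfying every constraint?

2

Following every chain forward from Bravo, the tasks that must come later are November, Lima, Tango, Zulu, Alpha, Hotel — 6 of them.
So at least 6 tasks follow Bravo, putting Bravo no later than position 2. That position is achievable by scheduling everything else first.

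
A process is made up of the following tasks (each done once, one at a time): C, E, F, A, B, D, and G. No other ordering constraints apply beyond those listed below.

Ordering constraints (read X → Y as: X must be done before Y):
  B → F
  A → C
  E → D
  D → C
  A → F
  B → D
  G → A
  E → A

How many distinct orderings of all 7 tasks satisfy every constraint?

40

3 tasks have no prerequisites (E, B, G), so any of them could come first.
Enumerating by repeatedly choosing an available task (one whose prerequisites are all placed) gives 40 distinct complete orderings.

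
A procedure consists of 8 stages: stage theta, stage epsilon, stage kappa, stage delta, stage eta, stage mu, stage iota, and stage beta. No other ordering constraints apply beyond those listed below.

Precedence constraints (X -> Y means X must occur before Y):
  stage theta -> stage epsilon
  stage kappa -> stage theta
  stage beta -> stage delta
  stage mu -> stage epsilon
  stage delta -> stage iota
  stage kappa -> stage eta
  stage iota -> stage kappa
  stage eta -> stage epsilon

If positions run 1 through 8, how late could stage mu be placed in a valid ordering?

7

Following the constraints forward from stage mu, its only required successor is stage epsilon.
With 1 mandatory successor out of 8 stages total, the latest slot for stage mu is 8−1 = 7, and it's reachable by doing all non-successors before stage mu.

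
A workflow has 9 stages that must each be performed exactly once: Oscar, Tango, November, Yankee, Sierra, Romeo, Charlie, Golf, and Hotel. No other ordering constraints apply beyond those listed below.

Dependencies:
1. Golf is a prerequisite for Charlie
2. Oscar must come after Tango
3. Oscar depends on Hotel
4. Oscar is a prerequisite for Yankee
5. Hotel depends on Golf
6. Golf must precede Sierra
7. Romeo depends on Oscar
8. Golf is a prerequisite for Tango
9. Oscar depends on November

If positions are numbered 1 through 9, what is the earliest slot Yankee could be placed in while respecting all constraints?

The stages that are forced before Yankee, directly or transitively, are Oscar, Tango, November, Golf, Hotel. That's 5 stages.
So at minimum 5 stages come before Yankee, putting Yankee no earlier than position 6. That position is achievable by scheduling exactly those predecessors first.

6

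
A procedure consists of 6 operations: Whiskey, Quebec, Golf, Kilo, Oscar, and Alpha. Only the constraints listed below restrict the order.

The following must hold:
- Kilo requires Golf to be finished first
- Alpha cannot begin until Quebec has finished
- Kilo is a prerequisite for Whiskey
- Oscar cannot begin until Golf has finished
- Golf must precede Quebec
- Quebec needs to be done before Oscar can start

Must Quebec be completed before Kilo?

No

Nothing in the constraints links Quebec and Kilo; they are unordered relative to each other.
There exist valid orderings with Kilo before Quebec, so Quebec is not required to come first.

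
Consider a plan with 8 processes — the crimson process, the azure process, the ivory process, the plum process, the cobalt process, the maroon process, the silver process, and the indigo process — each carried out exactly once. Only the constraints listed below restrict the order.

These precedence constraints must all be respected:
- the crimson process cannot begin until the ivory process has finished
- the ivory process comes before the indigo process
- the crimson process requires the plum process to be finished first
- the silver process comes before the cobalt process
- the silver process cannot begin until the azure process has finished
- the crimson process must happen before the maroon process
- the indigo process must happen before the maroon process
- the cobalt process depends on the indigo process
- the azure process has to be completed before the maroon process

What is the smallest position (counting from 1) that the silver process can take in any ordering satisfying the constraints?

2

The only process forced before the silver process (directly or transitively) is the azure process.
So at minimum 1 process comes before the silver process, putting the silver process no earlier than position 2. That position is achievable by scheduling exactly that predecessor first.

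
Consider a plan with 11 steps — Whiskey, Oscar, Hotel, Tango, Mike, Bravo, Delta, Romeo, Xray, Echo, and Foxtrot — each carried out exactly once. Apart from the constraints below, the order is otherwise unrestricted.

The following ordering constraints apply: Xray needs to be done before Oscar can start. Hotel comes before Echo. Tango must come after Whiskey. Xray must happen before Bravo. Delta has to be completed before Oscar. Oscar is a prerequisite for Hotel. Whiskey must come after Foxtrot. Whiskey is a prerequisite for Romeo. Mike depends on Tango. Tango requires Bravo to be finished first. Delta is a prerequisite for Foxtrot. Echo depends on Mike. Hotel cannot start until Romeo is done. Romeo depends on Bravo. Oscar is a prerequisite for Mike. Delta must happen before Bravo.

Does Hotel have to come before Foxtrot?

No

In fact the dependencies run the other way: Foxtrot → Whiskey → Romeo → Hotel.
So Hotel does not have to come before Foxtrot — it cannot.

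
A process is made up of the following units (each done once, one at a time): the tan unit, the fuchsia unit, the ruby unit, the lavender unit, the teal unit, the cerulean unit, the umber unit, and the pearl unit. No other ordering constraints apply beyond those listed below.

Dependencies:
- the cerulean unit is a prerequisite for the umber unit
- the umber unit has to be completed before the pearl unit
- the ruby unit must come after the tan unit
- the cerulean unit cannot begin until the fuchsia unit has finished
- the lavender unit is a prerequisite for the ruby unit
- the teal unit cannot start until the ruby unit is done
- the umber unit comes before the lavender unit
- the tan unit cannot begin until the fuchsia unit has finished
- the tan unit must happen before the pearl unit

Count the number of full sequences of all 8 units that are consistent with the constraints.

Only the fuchsia unit has no prerequisites, so it must go first.
Counting all ways to extend the partial order to a total order gives 15.

15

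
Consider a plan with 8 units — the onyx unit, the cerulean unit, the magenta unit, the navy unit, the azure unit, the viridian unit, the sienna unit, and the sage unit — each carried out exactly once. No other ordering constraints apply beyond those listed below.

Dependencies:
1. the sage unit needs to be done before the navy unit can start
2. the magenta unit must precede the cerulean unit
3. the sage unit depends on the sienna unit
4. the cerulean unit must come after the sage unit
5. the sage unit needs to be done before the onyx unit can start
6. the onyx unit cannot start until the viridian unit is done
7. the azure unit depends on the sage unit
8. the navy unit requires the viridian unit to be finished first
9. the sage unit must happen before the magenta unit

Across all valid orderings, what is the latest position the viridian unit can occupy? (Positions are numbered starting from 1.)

The units that are forced after the viridian unit, directly or by a chain of constraints, are the onyx unit, the navy unit. That's 2 units.
So at least 2 units follow the viridian unit, putting the viridian unit no later than position 6. That position is achievable by scheduling everything else first.

6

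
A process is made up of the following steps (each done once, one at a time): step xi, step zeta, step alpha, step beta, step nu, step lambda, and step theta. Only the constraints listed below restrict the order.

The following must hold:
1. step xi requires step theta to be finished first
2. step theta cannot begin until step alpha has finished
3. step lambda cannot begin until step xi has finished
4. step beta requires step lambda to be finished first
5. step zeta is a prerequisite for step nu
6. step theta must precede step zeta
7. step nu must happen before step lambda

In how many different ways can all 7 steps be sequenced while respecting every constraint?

3

Step alpha is the only step with nothing required before it, so every ordering starts there.
Counting all ways to extend the partial order to a total order gives 3.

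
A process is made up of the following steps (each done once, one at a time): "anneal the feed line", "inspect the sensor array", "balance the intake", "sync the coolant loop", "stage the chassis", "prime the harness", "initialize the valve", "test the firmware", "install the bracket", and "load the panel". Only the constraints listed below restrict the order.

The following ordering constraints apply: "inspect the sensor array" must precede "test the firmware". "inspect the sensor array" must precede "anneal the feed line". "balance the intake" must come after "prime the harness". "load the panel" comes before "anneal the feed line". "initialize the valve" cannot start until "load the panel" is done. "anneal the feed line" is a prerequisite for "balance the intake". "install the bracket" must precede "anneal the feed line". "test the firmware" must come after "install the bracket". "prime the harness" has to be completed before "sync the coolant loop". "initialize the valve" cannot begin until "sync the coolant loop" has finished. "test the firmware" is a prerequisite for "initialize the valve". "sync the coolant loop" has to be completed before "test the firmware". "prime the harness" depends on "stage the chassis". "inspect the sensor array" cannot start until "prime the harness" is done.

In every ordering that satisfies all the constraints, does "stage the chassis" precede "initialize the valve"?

Yes

There is a constraint chain "stage the chassis" → "prime the harness" → "sync the coolant loop" → "initialize the valve".
Hence "stage the chassis" necessarily comes before "initialize the valve".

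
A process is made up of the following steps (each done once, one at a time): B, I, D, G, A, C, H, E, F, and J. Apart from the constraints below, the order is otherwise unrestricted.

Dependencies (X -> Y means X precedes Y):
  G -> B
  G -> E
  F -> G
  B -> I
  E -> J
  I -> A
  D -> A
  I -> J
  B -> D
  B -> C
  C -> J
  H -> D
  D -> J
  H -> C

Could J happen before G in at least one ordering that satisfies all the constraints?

The constraints give a chain G → E → J, which forces G before J.
Hence J can never be scheduled before G.

No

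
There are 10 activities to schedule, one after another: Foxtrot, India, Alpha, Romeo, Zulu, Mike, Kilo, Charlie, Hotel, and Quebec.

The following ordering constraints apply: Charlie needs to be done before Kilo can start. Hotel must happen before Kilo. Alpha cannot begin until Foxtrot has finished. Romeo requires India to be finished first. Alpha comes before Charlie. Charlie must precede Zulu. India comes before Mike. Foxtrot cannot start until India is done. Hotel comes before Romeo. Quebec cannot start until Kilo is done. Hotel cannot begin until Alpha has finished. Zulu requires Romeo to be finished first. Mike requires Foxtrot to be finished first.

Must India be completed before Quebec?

Yes

Tracing the constraints gives a chain: India → Foxtrot → Alpha → Hotel → Kilo → Quebec.
Hence India necessarily comes before Quebec.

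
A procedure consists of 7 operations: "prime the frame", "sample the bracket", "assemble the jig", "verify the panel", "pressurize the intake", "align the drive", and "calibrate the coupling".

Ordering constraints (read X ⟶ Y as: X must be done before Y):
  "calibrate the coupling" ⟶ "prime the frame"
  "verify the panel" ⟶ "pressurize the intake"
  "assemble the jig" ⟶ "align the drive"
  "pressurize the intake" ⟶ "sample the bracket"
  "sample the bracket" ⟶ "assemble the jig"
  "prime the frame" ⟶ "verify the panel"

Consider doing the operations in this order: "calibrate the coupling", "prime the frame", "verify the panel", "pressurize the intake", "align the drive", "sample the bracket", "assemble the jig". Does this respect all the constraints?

No

In the proposed order, "align the drive" appears before "assemble the jig".
Since "assemble the jig" is required before "align the drive", the ordering is invalid.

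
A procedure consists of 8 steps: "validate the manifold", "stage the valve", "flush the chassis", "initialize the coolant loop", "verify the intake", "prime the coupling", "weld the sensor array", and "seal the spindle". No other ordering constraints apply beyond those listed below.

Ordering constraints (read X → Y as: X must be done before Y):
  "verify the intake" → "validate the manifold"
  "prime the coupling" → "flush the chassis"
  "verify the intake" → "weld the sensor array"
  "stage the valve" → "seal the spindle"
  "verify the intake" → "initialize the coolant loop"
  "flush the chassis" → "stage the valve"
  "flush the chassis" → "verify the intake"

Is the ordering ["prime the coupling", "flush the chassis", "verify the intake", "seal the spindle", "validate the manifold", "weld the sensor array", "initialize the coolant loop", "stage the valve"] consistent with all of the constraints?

No

The sequence places "seal the spindle" ahead of "stage the valve".
That contradicts the constraint that "stage the valve" must precede "seal the spindle".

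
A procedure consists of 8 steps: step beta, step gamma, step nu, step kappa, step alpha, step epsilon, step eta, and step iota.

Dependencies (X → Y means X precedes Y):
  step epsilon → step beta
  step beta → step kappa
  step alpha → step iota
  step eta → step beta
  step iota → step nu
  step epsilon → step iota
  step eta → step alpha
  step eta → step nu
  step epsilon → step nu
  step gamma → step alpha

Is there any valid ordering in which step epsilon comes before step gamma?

Nothing in the constraints forces step gamma before step epsilon — there is no chain from step gamma to step epsilon.
That means at least one valid schedule has step epsilon before step gamma.

Yes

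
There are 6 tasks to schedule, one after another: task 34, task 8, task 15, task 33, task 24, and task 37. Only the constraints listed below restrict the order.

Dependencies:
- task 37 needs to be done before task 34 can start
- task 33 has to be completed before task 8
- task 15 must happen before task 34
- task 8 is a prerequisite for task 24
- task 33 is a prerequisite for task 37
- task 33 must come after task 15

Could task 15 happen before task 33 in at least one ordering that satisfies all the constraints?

Yes

Every valid ordering already has task 15 before task 33 (the constraints require it), so in particular at least one does.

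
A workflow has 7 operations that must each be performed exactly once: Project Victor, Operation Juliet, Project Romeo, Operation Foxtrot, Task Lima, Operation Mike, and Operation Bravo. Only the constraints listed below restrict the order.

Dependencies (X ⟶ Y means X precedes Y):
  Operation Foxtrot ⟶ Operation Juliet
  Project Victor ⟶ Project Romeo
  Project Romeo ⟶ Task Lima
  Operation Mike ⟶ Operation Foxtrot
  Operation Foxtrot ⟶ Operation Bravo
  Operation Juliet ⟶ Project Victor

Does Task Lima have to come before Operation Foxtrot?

There is a chain Operation Foxtrot → Operation Juliet → Project Victor → Project Romeo → Task Lima, which puts Operation Foxtrot before Task Lima.
So Task Lima does not have to come before Operation Foxtrot — it cannot.

No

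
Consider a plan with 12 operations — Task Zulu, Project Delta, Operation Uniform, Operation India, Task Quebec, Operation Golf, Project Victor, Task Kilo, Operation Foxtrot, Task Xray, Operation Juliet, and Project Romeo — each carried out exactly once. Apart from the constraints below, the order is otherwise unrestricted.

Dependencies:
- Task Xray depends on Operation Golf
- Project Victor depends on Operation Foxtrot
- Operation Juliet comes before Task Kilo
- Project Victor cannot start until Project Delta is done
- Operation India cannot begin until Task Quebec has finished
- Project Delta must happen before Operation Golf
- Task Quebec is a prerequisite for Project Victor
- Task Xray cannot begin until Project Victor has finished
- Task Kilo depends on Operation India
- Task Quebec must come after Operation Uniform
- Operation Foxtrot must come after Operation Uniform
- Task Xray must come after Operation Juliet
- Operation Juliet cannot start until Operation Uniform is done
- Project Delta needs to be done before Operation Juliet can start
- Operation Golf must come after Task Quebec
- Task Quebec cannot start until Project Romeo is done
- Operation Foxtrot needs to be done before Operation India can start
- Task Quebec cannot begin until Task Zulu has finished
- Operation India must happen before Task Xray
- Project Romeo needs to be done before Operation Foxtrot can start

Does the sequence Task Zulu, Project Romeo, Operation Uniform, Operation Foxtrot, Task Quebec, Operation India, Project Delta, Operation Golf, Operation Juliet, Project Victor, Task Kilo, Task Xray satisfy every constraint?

Yes

Going through the constraints one by one, each required predecessor appears earlier in the sequence than its dependent — e.g. Operation Uniform (position 3) is before Operation Juliet (position 9), as required.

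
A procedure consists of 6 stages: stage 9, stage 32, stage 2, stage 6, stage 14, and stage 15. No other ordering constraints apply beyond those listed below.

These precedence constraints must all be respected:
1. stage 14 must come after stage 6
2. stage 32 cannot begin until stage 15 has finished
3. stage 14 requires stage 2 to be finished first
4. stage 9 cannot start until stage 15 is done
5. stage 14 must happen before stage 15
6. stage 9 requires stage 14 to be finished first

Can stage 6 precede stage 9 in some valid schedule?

Stage 6 is actually forced before stage 9 by the constraints, so certainly some valid ordering has stage 6 first.

Yes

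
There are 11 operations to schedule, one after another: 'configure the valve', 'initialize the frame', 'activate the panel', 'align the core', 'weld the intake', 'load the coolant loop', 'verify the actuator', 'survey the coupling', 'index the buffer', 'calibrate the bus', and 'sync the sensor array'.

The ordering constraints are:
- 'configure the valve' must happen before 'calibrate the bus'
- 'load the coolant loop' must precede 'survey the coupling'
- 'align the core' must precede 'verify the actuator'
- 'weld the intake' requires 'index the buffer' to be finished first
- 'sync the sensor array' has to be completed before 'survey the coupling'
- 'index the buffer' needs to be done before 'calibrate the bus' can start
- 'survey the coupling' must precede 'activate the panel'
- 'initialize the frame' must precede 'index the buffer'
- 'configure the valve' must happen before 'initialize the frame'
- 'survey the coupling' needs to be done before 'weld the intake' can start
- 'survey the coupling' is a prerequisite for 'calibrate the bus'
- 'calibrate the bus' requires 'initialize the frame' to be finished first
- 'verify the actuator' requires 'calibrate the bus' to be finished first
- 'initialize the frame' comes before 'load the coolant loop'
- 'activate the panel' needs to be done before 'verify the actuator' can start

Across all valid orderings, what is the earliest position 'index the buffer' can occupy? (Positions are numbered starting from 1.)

Working backwards through the constraints from 'index the buffer', its full set of required predecessors is 'configure the valve', 'initialize the frame' — 2 of them.
With 2 mandatory predecessors, the earliest 'index the buffer' can sit is position 2+1 = 3, and placing just those 2 first achieves it.

3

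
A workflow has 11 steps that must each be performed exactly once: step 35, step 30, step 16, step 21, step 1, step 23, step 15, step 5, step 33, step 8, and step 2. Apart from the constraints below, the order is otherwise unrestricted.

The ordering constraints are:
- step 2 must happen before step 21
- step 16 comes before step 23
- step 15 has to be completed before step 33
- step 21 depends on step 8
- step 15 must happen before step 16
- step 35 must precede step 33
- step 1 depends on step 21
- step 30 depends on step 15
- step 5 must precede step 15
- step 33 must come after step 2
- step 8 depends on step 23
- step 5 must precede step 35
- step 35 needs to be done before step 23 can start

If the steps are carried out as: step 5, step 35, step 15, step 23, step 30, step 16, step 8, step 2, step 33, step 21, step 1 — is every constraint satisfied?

No

Here step 16 comes after step 23.
But one of the constraints requires step 16 before step 23, so this ordering violates it.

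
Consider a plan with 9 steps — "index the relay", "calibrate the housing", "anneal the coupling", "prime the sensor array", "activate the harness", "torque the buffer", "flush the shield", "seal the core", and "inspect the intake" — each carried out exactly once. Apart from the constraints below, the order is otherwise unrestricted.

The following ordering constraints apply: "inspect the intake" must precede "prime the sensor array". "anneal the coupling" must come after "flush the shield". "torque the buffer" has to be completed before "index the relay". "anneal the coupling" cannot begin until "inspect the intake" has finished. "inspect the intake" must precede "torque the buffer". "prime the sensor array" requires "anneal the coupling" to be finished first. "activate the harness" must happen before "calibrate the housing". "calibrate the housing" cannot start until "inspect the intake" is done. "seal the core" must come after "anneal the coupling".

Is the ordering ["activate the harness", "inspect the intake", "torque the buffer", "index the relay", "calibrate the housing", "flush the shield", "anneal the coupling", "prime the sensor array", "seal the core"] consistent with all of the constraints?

Going through the constraints one by one, each required predecessor appears earlier in the sequence than its dependent — e.g. "inspect the intake" (position 2) is before "prime the sensor array" (position 8), as required.

Yes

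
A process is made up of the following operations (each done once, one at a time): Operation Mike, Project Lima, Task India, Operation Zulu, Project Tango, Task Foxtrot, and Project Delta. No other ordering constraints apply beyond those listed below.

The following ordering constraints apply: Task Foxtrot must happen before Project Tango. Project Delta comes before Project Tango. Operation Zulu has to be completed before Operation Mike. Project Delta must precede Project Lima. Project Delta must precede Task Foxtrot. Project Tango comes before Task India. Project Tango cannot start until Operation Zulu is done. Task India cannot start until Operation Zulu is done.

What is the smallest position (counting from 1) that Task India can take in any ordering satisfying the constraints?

5

Working backwards through the constraints from Task India, its full set of required predecessors is Operation Zulu, Project Tango, Task Foxtrot, Project Delta — 4 of them.
With 4 mandatory predecessors, the earliest Task India can sit is position 4+1 = 5, and placing just those 4 first achieves it.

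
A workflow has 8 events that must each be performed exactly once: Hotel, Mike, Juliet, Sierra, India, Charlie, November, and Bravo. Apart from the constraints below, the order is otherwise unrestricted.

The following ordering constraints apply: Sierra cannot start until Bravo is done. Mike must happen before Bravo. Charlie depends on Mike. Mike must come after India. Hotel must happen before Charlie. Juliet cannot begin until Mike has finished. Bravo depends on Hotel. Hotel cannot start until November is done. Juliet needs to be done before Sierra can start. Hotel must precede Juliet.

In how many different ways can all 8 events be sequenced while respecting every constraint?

2 events have no prerequisites (India, November), so any of them could come first.
Systematically extending each partial ordering one event at a time and counting, there are 48 complete orderings.

48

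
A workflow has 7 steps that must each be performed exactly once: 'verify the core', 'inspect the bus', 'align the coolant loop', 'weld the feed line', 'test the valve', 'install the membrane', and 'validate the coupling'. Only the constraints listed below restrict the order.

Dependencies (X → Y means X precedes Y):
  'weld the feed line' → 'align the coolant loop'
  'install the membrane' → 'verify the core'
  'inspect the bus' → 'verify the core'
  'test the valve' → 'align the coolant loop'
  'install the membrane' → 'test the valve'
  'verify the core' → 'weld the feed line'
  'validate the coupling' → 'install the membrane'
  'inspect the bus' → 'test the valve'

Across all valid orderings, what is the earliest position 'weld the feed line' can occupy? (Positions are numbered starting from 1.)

The steps that are forced before 'weld the feed line', directly or transitively, are 'verify the core', 'inspect the bus', 'install the membrane', 'validate the coupling'. That's 4 steps.
So at minimum 4 steps come before 'weld the feed line', putting 'weld the feed line' no earlier than position 5. That position is achievable by scheduling exactly those predecessors first.

5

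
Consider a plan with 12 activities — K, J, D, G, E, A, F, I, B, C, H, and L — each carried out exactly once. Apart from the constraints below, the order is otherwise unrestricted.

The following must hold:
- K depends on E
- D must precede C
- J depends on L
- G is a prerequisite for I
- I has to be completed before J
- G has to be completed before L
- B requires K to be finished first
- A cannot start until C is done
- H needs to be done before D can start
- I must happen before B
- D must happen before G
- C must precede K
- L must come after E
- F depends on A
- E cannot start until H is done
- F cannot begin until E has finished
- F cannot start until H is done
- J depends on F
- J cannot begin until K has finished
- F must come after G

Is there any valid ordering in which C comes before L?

Nothing in the constraints forces L before C — there is no chain from L to C.
So a valid ordering placing C earlier than L exists.

Yes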